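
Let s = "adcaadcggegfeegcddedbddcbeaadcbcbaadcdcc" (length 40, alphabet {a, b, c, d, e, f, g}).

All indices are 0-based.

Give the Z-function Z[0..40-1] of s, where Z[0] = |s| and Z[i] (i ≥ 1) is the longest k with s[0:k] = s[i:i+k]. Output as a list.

[40, 0, 0, 1, 3, 0, 0, 0, 0, 0, 0, 0, 0, 0, 0, 0, 0, 0, 0, 0, 0, 0, 0, 0, 0, 0, 1, 3, 0, 0, 0, 0, 0, 1, 3, 0, 0, 0, 0, 0]

Z[0]=40
i=1: i≥r, start 0; Z[1]=0
i=2: i≥r, start 0; Z[2]=0
i=3: i≥r, start 0; Z[3]=1 scan→box=[3,4)
i=4: i≥r, start 0; Z[4]=3 scan→box=[4,7)
i=5: min(r-i=2, Z[1]=0)=0; Z[5]=0
i=6: min(r-i=1, Z[2]=0)=0; Z[6]=0
i=7: i≥r, start 0; Z[7]=0
i=8: i≥r, start 0; Z[8]=0
i=9: i≥r, start 0; Z[9]=0
i=10: i≥r, start 0; Z[10]=0
i=11: i≥r, start 0; Z[11]=0
i=12: i≥r, start 0; Z[12]=0
i=13: i≥r, start 0; Z[13]=0
i=14: i≥r, start 0; Z[14]=0
i=15: i≥r, start 0; Z[15]=0
i=16: i≥r, start 0; Z[16]=0
i=17: i≥r, start 0; Z[17]=0
i=18: i≥r, start 0; Z[18]=0
i=19: i≥r, start 0; Z[19]=0
i=20: i≥r, start 0; Z[20]=0
i=21: i≥r, start 0; Z[21]=0
i=22: i≥r, start 0; Z[22]=0
i=23: i≥r, start 0; Z[23]=0
i=24: i≥r, start 0; Z[24]=0
i=25: i≥r, start 0; Z[25]=0
i=26: i≥r, start 0; Z[26]=1 scan→box=[26,27)
i=27: i≥r, start 0; Z[27]=3 scan→box=[27,30)
i=28: min(r-i=2, Z[1]=0)=0; Z[28]=0
i=29: min(r-i=1, Z[2]=0)=0; Z[29]=0
i=30: i≥r, start 0; Z[30]=0
i=31: i≥r, start 0; Z[31]=0
i=32: i≥r, start 0; Z[32]=0
i=33: i≥r, start 0; Z[33]=1 scan→box=[33,34)
i=34: i≥r, start 0; Z[34]=3 scan→box=[34,37)
i=35: min(r-i=2, Z[1]=0)=0; Z[35]=0
i=36: min(r-i=1, Z[2]=0)=0; Z[36]=0
i=37: i≥r, start 0; Z[37]=0
i=38: i≥r, start 0; Z[38]=0
i=39: i≥r, start 0; Z[39]=0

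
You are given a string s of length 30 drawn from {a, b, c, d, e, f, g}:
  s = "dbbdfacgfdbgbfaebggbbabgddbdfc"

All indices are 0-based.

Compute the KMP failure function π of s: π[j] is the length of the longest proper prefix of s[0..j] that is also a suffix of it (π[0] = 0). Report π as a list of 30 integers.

π[0] = 0
j=1 s[j]='b': π[1]=0 (border '')
j=2 s[j]='b': π[2]=0 (border '')
j=3 s[j]='d': π[3]=1 (border 'd')
j=4 s[j]='f': k: 1→0; π[4]=0 (border '')
j=5 s[j]='a': π[5]=0 (border '')
j=6 s[j]='c': π[6]=0 (border '')
j=7 s[j]='g': π[7]=0 (border '')
j=8 s[j]='f': π[8]=0 (border '')
j=9 s[j]='d': π[9]=1 (border 'd')
j=10 s[j]='b': π[10]=2 (border 'db')
j=11 s[j]='g': k: 2→0; π[11]=0 (border '')
j=12 s[j]='b': π[12]=0 (border '')
j=13 s[j]='f': π[13]=0 (border '')
j=14 s[j]='a': π[14]=0 (border '')
j=15 s[j]='e': π[15]=0 (border '')
j=16 s[j]='b': π[16]=0 (border '')
j=17 s[j]='g': π[17]=0 (border '')
j=18 s[j]='g': π[18]=0 (border '')
j=19 s[j]='b': π[19]=0 (border '')
j=20 s[j]='b': π[20]=0 (border '')
j=21 s[j]='a': π[21]=0 (border '')
j=22 s[j]='b': π[22]=0 (border '')
j=23 s[j]='g': π[23]=0 (border '')
j=24 s[j]='d': π[24]=1 (border 'd')
j=25 s[j]='d': k: 1→0; π[25]=1 (border 'd')
j=26 s[j]='b': π[26]=2 (border 'db')
j=27 s[j]='d': k: 2→0; π[27]=1 (border 'd')
j=28 s[j]='f': k: 1→0; π[28]=0 (border '')
j=29 s[j]='c': π[29]=0 (border '')

[0, 0, 0, 1, 0, 0, 0, 0, 0, 1, 2, 0, 0, 0, 0, 0, 0, 0, 0, 0, 0, 0, 0, 0, 1, 1, 2, 1, 0, 0]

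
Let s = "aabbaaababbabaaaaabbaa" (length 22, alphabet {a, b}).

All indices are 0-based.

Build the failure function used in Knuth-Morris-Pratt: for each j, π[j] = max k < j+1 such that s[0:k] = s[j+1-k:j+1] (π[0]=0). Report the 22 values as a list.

π[0] = 0
j=1 s[j]='a': π[1]=1 (border 'a')
j=2 s[j]='b': k: 1→0; π[2]=0 (border '')
j=3 s[j]='b': π[3]=0 (border '')
j=4 s[j]='a': π[4]=1 (border 'a')
j=5 s[j]='a': π[5]=2 (border 'aa')
j=6 s[j]='a': k: 2→1; π[6]=2 (border 'aa')
j=7 s[j]='b': π[7]=3 (border 'aab')
j=8 s[j]='a': k: 3→0; π[8]=1 (border 'a')
j=9 s[j]='b': k: 1→0; π[9]=0 (border '')
j=10 s[j]='b': π[10]=0 (border '')
j=11 s[j]='a': π[11]=1 (border 'a')
j=12 s[j]='b': k: 1→0; π[12]=0 (border '')
j=13 s[j]='a': π[13]=1 (border 'a')
j=14 s[j]='a': π[14]=2 (border 'aa')
j=15 s[j]='a': k: 2→1; π[15]=2 (border 'aa')
j=16 s[j]='a': k: 2→1; π[16]=2 (border 'aa')
j=17 s[j]='a': k: 2→1; π[17]=2 (border 'aa')
j=18 s[j]='b': π[18]=3 (border 'aab')
j=19 s[j]='b': π[19]=4 (border 'aabb')
j=20 s[j]='a': π[20]=5 (border 'aabba')
j=21 s[j]='a': π[21]=6 (border 'aabbaa')

[0, 1, 0, 0, 1, 2, 2, 3, 1, 0, 0, 1, 0, 1, 2, 2, 2, 2, 3, 4, 5, 6]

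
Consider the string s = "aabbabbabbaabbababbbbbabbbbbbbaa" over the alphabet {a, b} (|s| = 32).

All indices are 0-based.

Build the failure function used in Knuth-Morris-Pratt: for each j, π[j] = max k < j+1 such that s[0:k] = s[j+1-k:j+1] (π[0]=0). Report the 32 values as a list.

π[0] = 0
j=1 s[j]='a': π[1]=1 (border 'a')
j=2 s[j]='b': k: 1→0; π[2]=0 (border '')
j=3 s[j]='b': π[3]=0 (border '')
j=4 s[j]='a': π[4]=1 (border 'a')
j=5 s[j]='b': k: 1→0; π[5]=0 (border '')
j=6 s[j]='b': π[6]=0 (border '')
j=7 s[j]='a': π[7]=1 (border 'a')
j=8 s[j]='b': k: 1→0; π[8]=0 (border '')
j=9 s[j]='b': π[9]=0 (border '')
j=10 s[j]='a': π[10]=1 (border 'a')
j=11 s[j]='a': π[11]=2 (border 'aa')
j=12 s[j]='b': π[12]=3 (border 'aab')
j=13 s[j]='b': π[13]=4 (border 'aabb')
j=14 s[j]='a': π[14]=5 (border 'aabba')
j=15 s[j]='b': π[15]=6 (border 'aabbab')
j=16 s[j]='a': k: 6→0; π[16]=1 (border 'a')
j=17 s[j]='b': k: 1→0; π[17]=0 (border '')
j=18 s[j]='b': π[18]=0 (border '')
j=19 s[j]='b': π[19]=0 (border '')
j=20 s[j]='b': π[20]=0 (border '')
j=21 s[j]='b': π[21]=0 (border '')
j=22 s[j]='a': π[22]=1 (border 'a')
j=23 s[j]='b': k: 1→0; π[23]=0 (border '')
j=24 s[j]='b': π[24]=0 (border '')
j=25 s[j]='b': π[25]=0 (border '')
j=26 s[j]='b': π[26]=0 (border '')
j=27 s[j]='b': π[27]=0 (border '')
j=28 s[j]='b': π[28]=0 (border '')
j=29 s[j]='b': π[29]=0 (border '')
j=30 s[j]='a': π[30]=1 (border 'a')
j=31 s[j]='a': π[31]=2 (border 'aa')

[0, 1, 0, 0, 1, 0, 0, 1, 0, 0, 1, 2, 3, 4, 5, 6, 1, 0, 0, 0, 0, 0, 1, 0, 0, 0, 0, 0, 0, 0, 1, 2]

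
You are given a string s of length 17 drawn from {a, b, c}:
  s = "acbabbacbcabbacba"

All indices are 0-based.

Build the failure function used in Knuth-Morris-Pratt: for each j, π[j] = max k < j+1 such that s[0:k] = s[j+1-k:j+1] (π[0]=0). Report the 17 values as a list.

[0, 0, 0, 1, 0, 0, 1, 2, 3, 0, 1, 0, 0, 1, 2, 3, 4]

π[0] = 0
j=1 s[j]='c': π[1]=0 (border '')
j=2 s[j]='b': π[2]=0 (border '')
j=3 s[j]='a': π[3]=1 (border 'a')
j=4 s[j]='b': k: 1→0; π[4]=0 (border '')
j=5 s[j]='b': π[5]=0 (border '')
j=6 s[j]='a': π[6]=1 (border 'a')
j=7 s[j]='c': π[7]=2 (border 'ac')
j=8 s[j]='b': π[8]=3 (border 'acb')
j=9 s[j]='c': k: 3→0; π[9]=0 (border '')
j=10 s[j]='a': π[10]=1 (border 'a')
j=11 s[j]='b': k: 1→0; π[11]=0 (border '')
j=12 s[j]='b': π[12]=0 (border '')
j=13 s[j]='a': π[13]=1 (border 'a')
j=14 s[j]='c': π[14]=2 (border 'ac')
j=15 s[j]='b': π[15]=3 (border 'acb')
j=16 s[j]='a': π[16]=4 (border 'acba')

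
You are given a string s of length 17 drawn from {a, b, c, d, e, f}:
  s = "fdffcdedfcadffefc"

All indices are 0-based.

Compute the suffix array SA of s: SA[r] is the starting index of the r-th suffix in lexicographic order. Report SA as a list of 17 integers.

[10, 16, 9, 4, 5, 7, 1, 11, 6, 14, 15, 8, 3, 0, 13, 2, 12]

rank→(start, suffix):
  0 → (10, 'adffefc')
  1 → (16, 'c')
  2 → (9, 'cadffefc')
  3 → (4, 'cdedfcadffefc')
  4 → (5, 'dedfcadffefc')
  5 → (7, 'dfcadffefc')
  6 → (1, 'dffcdedfcadffefc')
  7 → (11, 'dffefc')
  8 → (6, 'edfcadffefc')
  9 → (14, 'efc')
  10 → (15, 'fc')
  11 → (8, 'fcadffefc')
  12 → (3, 'fcdedfcadffefc')
  13 → (0, 'fdffcdedfcadffefc')
  14 → (13, 'fefc')
  15 → (2, 'ffcdedfcadffefc')
  16 → (12, 'ffefc')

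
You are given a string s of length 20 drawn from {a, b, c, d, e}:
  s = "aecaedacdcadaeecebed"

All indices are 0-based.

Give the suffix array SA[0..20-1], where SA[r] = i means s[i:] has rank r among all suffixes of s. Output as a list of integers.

[6, 10, 0, 3, 12, 17, 9, 2, 7, 15, 19, 5, 11, 8, 16, 1, 14, 18, 4, 13]

sorted suffixes:
  #0 SA[0]=6  'acdcadaeecebed'
  #1 SA[1]=10  'adaeecebed'
  #2 SA[2]=0  'aecaedacdcadaeecebed'
  #3 SA[3]=3  'aedacdcadaeecebed'
  #4 SA[4]=12  'aeecebed'
  #5 SA[5]=17  'bed'
  #6 SA[6]=9  'cadaeecebed'
  #7 SA[7]=2  'caedacdcadaeecebed'
  #8 SA[8]=7  'cdcadaeecebed'
  #9 SA[9]=15  'cebed'
  #10 SA[10]=19  'd'
  #11 SA[11]=5  'dacdcadaeecebed'
  #12 SA[12]=11  'daeecebed'
  #13 SA[13]=8  'dcadaeecebed'
  #14 SA[14]=16  'ebed'
  #15 SA[15]=1  'ecaedacdcadaeecebed'
  #16 SA[16]=14  'ecebed'
  #17 SA[17]=18  'ed'
  #18 SA[18]=4  'edacdcadaeecebed'
  #19 SA[19]=13  'eecebed'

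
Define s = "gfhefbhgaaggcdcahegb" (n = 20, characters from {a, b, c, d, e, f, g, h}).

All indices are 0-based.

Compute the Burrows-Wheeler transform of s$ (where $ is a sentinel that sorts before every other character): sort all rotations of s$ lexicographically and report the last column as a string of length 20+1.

bgacgfdgchhegheg$afab

rank  rotation               last
    0  $gfhefbhgaaggcdcahegb  b
    1  aaggcdcahegb$gfhefbhg  g
    2  aggcdcahegb$gfhefbhga  a
    3  ahegb$gfhefbhgaaggcdc  c
    4  b$gfhefbhgaaggcdcaheg  g
    5  bhgaaggcdcahegb$gfhef  f
    6  cahegb$gfhefbhgaaggcd  d
    7  cdcahegb$gfhefbhgaagg  g
    8  dcahegb$gfhefbhgaaggc  c
    9  efbhgaaggcdcahegb$gfh  h
   10  egb$gfhefbhgaaggcdcah  h
   11  fbhgaaggcdcahegb$gfhe  e
   12  fhefbhgaaggcdcahegb$g  g
   13  gaaggcdcahegb$gfhefbh  h
   14  gb$gfhefbhgaaggcdcahe  e
   15  gcdcahegb$gfhefbhgaag  g
   16  gfhefbhgaaggcdcahegb$  $
   17  ggcdcahegb$gfhefbhgaa  a
   18  hefbhgaaggcdcahegb$gf  f
   19  hegb$gfhefbhgaaggcdca  a
   20  hgaaggcdcahegb$gfhefb  b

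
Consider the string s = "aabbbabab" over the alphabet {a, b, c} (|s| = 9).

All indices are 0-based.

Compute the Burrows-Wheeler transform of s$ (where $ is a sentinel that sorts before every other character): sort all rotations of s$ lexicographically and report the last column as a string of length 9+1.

rank  rotation    last
    0  $aabbbabab  b
    1  aabbbabab$  $
    2  ab$aabbbab  b
    3  abab$aabbb  b
    4  abbbabab$a  a
    5  b$aabbbaba  a
    6  bab$aabbba  a
    7  babab$aabb  b
    8  bbabab$aab  b
    9  bbbabab$aa  a

b$bbaaabba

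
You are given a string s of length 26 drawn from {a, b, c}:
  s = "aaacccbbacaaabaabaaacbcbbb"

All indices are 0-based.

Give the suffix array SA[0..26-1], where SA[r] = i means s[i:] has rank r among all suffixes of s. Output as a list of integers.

sorted suffixes:
  #0 SA[0]=10  'aaabaabaaacbcbbb'
  #1 SA[1]=17  'aaacbcbbb'
  #2 SA[2]=0  'aaacccbbacaaabaabaaacbcbbb'
  #3 SA[3]=14  'aabaaacbcbbb'
  #4 SA[4]=11  'aabaabaaacbcbbb'
  #5 SA[5]=18  'aacbcbbb'
  #6 SA[6]=1  'aacccbbacaaabaabaaacbcbbb'
  #7 SA[7]=15  'abaaacbcbbb'
  #8 SA[8]=12  'abaabaaacbcbbb'
  #9 SA[9]=8  'acaaabaabaaacbcbbb'
  #10 SA[10]=19  'acbcbbb'
  #11 SA[11]=2  'acccbbacaaabaabaaacbcbbb'
  #12 SA[12]=25  'b'
  #13 SA[13]=16  'baaacbcbbb'
  #14 SA[14]=13  'baabaaacbcbbb'
  #15 SA[15]=7  'bacaaabaabaaacbcbbb'
  #16 SA[16]=24  'bb'
  #17 SA[17]=6  'bbacaaabaabaaacbcbbb'
  #18 SA[18]=23  'bbb'
  #19 SA[19]=21  'bcbbb'
  #20 SA[20]=9  'caaabaabaaacbcbbb'
  #21 SA[21]=5  'cbbacaaabaabaaacbcbbb'
  #22 SA[22]=22  'cbbb'
  #23 SA[23]=20  'cbcbbb'
  #24 SA[24]=4  'ccbbacaaabaabaaacbcbbb'
  #25 SA[25]=3  'cccbbacaaabaabaaacbcbbb'

[10, 17, 0, 14, 11, 18, 1, 15, 12, 8, 19, 2, 25, 16, 13, 7, 24, 6, 23, 21, 9, 5, 22, 20, 4, 3]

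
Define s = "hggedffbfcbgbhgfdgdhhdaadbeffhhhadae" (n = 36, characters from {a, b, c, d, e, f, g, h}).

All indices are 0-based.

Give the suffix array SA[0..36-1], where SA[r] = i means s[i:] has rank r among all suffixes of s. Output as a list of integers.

[22, 32, 23, 34, 25, 7, 10, 12, 9, 21, 33, 24, 4, 16, 18, 35, 3, 26, 6, 8, 15, 5, 27, 28, 11, 17, 2, 14, 1, 31, 20, 13, 0, 30, 19, 29]

rank→(start, suffix):
  0 → (22, 'aadbeffhhhadae')
  1 → (32, 'adae')
  2 → (23, 'adbeffhhhadae')
  3 → (34, 'ae')
  4 → (25, 'beffhhhadae')
  5 → (7, 'bfcbgbhgfdgdhhdaadbeffhhhadae')
  6 → (10, 'bgbhgfdgdhhdaadbeffhhhadae')
  7 → (12, 'bhgfdgdhhdaadbeffhhhadae')
  8 → (9, 'cbgbhgfdgdhhdaadbeffhhhadae')
  9 → (21, 'daadbeffhhhadae')
  10 → (33, 'dae')
  11 → (24, 'dbeffhhhadae')
  12 → (4, 'dffbfcbgbhgfdgdhhdaadbeffhhhadae')
  13 → (16, 'dgdhhdaadbeffhhhadae')
  14 → (18, 'dhhdaadbeffhhhadae')
  15 → (35, 'e')
  16 → (3, 'edffbfcbgbhgfdgdhhdaadbeffhhhadae')
  17 → (26, 'effhhhadae')
  18 → (6, 'fbfcbgbhgfdgdhhdaadbeffhhhadae')
  19 → (8, 'fcbgbhgfdgdhhdaadbeffhhhadae')
  20 → (15, 'fdgdhhdaadbeffhhhadae')
  21 → (5, 'ffbfcbgbhgfdgdhhdaadbeffhhhadae')
  22 → (27, 'ffhhhadae')
  23 → (28, 'fhhhadae')
  24 → (11, 'gbhgfdgdhhdaadbeffhhhadae')
  25 → (17, 'gdhhdaadbeffhhhadae')
  26 → (2, 'gedffbfcbgbhgfdgdhhdaadbeffhhhadae')
  27 → (14, 'gfdgdhhdaadbeffhhhadae')
  28 → (1, 'ggedffbfcbgbhgfdgdhhdaadbeffhhhadae')
  29 → (31, 'hadae')
  30 → (20, 'hdaadbeffhhhadae')
  31 → (13, 'hgfdgdhhdaadbeffhhhadae')
  32 → (0, 'hggedffbfcbgbhgfdgdhhdaadbeffhhhadae')
  33 → (30, 'hhadae')
  34 → (19, 'hhdaadbeffhhhadae')
  35 → (29, 'hhhadae')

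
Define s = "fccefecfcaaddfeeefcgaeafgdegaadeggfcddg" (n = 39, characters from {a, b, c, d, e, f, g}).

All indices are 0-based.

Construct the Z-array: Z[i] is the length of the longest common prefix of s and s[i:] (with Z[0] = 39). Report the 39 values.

[39, 0, 0, 0, 1, 0, 0, 2, 0, 0, 0, 0, 0, 1, 0, 0, 0, 2, 0, 0, 0, 0, 0, 1, 0, 0, 0, 0, 0, 0, 0, 0, 0, 0, 2, 0, 0, 0, 0]

Z[0]=39
i=1: i≥r, start 0; Z[1]=0
i=2: i≥r, start 0; Z[2]=0
i=3: i≥r, start 0; Z[3]=0
i=4: i≥r, start 0; Z[4]=1 extend→box=[4,5)
i=5: i≥r, start 0; Z[5]=0
i=6: i≥r, start 0; Z[6]=0
i=7: i≥r, start 0; Z[7]=2 extend→box=[7,9)
i=8: min(r-i=1, Z[1]=0)=0; Z[8]=0
i=9: i≥r, start 0; Z[9]=0
i=10: i≥r, start 0; Z[10]=0
i=11: i≥r, start 0; Z[11]=0
i=12: i≥r, start 0; Z[12]=0
i=13: i≥r, start 0; Z[13]=1 extend→box=[13,14)
i=14: i≥r, start 0; Z[14]=0
i=15: i≥r, start 0; Z[15]=0
i=16: i≥r, start 0; Z[16]=0
i=17: i≥r, start 0; Z[17]=2 extend→box=[17,19)
i=18: min(r-i=1, Z[1]=0)=0; Z[18]=0
i=19: i≥r, start 0; Z[19]=0
i=20: i≥r, start 0; Z[20]=0
i=21: i≥r, start 0; Z[21]=0
i=22: i≥r, start 0; Z[22]=0
i=23: i≥r, start 0; Z[23]=1 extend→box=[23,24)
i=24: i≥r, start 0; Z[24]=0
i=25: i≥r, start 0; Z[25]=0
i=26: i≥r, start 0; Z[26]=0
i=27: i≥r, start 0; Z[27]=0
i=28: i≥r, start 0; Z[28]=0
i=29: i≥r, start 0; Z[29]=0
i=30: i≥r, start 0; Z[30]=0
i=31: i≥r, start 0; Z[31]=0
i=32: i≥r, start 0; Z[32]=0
i=33: i≥r, start 0; Z[33]=0
i=34: i≥r, start 0; Z[34]=2 extend→box=[34,36)
i=35: min(r-i=1, Z[1]=0)=0; Z[35]=0
i=36: i≥r, start 0; Z[36]=0
i=37: i≥r, start 0; Z[37]=0
i=38: i≥r, start 0; Z[38]=0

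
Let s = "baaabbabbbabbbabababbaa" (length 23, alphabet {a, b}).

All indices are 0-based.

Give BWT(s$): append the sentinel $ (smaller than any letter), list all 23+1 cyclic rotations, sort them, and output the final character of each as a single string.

aabbabbbabbb$baabbabbaaa

rank  rotation                  last
    0  $baaabbabbbabbbabababbaa  a
    1  a$baaabbabbbabbbabababba  a
    2  aa$baaabbabbbabbbabababb  b
    3  aaabbabbbabbbabababbaa$b  b
    4  aabbabbbabbbabababbaa$ba  a
    5  abababbaa$baaabbabbbabbb  b
    6  ababbaa$baaabbabbbabbbab  b
    7  abbaa$baaabbabbbabbbabab  b
    8  abbabbbabbbabababbaa$baa  a
    9  abbbabababbaa$baaabbabbb  b
   10  abbbabbbabababbaa$baaabb  b
   11  baa$baaabbabbbabbbababab  b
   12  baaabbabbbabbbabababbaa$  $
   13  babababbaa$baaabbabbbabb  b
   14  bababbaa$baaabbabbbabbba  a
   15  babbaa$baaabbabbbabbbaba  a
   16  babbbabababbaa$baaabbabb  b
   17  babbbabbbabababbaa$baaab  b
   18  bbaa$baaabbabbbabbbababa  a
   19  bbabababbaa$baaabbabbbab  b
   20  bbabbbabababbaa$baaabbab  b
   21  bbabbbabbbabababbaa$baaa  a
   22  bbbabababbaa$baaabbabbba  a
   23  bbbabbbabababbaa$baaabba  a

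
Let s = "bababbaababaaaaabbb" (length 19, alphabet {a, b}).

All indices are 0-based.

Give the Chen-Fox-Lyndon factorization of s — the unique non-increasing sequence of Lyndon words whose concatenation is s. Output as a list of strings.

emit factor 1: 'b' (i=0, period=1)
emit factor 2: 'ababb' (i=1, period=5)
emit factor 3: 'aabab' (i=6, period=5)
emit factor 4: 'aaaaabbb' (i=11, period=8)

["b", "ababb", "aabab", "aaaaabbb"]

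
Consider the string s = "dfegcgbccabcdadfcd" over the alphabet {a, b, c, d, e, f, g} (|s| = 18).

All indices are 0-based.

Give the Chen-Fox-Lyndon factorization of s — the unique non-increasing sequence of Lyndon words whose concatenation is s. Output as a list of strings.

emit factor 1: 'dfeg' (i=0, period=4)
emit factor 2: 'cg' (i=4, period=2)
emit factor 3: 'bcc' (i=6, period=3)
emit factor 4: 'abcdadfcd' (i=9, period=9)

["dfeg", "cg", "bcc", "abcdadfcd"]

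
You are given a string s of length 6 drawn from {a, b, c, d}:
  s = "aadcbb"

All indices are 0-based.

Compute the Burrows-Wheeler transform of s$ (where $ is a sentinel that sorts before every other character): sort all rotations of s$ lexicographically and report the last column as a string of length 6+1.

rank  rotation last
    0  $aadcbb  b
    1  aadcbb$  $
    2  adcbb$a  a
    3  b$aadcb  b
    4  bb$aadc  c
    5  cbb$aad  d
    6  dcbb$aa  a

b$abcda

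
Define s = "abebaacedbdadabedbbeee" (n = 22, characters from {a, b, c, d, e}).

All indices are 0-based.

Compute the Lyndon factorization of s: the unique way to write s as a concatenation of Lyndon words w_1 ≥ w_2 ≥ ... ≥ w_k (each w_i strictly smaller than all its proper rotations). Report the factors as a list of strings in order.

["abeb", "aacedbdadabedbbeee"]

emit factor 1: 'abeb' (i=0, period=4)
emit factor 2: 'aacedbdadabedbbeee' (i=4, period=18)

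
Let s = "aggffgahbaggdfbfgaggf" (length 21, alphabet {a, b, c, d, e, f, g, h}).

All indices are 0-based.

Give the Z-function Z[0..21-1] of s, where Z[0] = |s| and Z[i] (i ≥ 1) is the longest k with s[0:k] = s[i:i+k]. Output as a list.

[21, 0, 0, 0, 0, 0, 1, 0, 0, 3, 0, 0, 0, 0, 0, 0, 0, 4, 0, 0, 0]

Z[0]=21
i=1: fresh scan; Z[1]=0
i=2: fresh scan; Z[2]=0
i=3: fresh scan; Z[3]=0
i=4: fresh scan; Z[4]=0
i=5: fresh scan; Z[5]=0
i=6: fresh scan; Z[6]=1 extend→box=[6,7)
i=7: fresh scan; Z[7]=0
i=8: fresh scan; Z[8]=0
i=9: fresh scan; Z[9]=3 extend→box=[9,12)
i=10: min(r-i=2, Z[1]=0)=0; Z[10]=0
i=11: min(r-i=1, Z[2]=0)=0; Z[11]=0
i=12: fresh scan; Z[12]=0
i=13: fresh scan; Z[13]=0
i=14: fresh scan; Z[14]=0
i=15: fresh scan; Z[15]=0
i=16: fresh scan; Z[16]=0
i=17: fresh scan; Z[17]=4 extend→box=[17,21)
i=18: min(r-i=3, Z[1]=0)=0; Z[18]=0
i=19: min(r-i=2, Z[2]=0)=0; Z[19]=0
i=20: min(r-i=1, Z[3]=0)=0; Z[20]=0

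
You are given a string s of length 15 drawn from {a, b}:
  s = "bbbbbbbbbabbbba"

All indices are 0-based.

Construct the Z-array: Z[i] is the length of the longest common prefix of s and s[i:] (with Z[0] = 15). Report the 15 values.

[15, 8, 7, 6, 5, 4, 3, 2, 1, 0, 4, 3, 2, 1, 0]

Z[0]=15
i=1: outside box; Z[1]=8 scan→box=[1,9)
i=2: min(r-i=7, Z[1]=8)=7; Z[2]=7
i=3: min(r-i=6, Z[2]=7)=6; Z[3]=6
i=4: min(r-i=5, Z[3]=6)=5; Z[4]=5
i=5: min(r-i=4, Z[4]=5)=4; Z[5]=4
i=6: min(r-i=3, Z[5]=4)=3; Z[6]=3
i=7: min(r-i=2, Z[6]=3)=2; Z[7]=2
i=8: min(r-i=1, Z[7]=2)=1; Z[8]=1
i=9: outside box; Z[9]=0
i=10: outside box; Z[10]=4 scan→box=[10,14)
i=11: min(r-i=3, Z[1]=8)=3; Z[11]=3
i=12: min(r-i=2, Z[2]=7)=2; Z[12]=2
i=13: min(r-i=1, Z[3]=6)=1; Z[13]=1
i=14: outside box; Z[14]=0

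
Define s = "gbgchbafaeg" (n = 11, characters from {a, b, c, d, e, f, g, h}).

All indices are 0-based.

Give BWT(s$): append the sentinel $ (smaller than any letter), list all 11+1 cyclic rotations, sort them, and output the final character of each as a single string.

gfbhggaae$bc

rank  rotation      last
    0  $gbgchbafaeg  g
    1  aeg$gbgchbaf  f
    2  afaeg$gbgchb  b
    3  bafaeg$gbgch  h
    4  bgchbafaeg$g  g
    5  chbafaeg$gbg  g
    6  eg$gbgchbafa  a
    7  faeg$gbgchba  a
    8  g$gbgchbafae  e
    9  gbgchbafaeg$  $
   10  gchbafaeg$gb  b
   11  hbafaeg$gbgc  c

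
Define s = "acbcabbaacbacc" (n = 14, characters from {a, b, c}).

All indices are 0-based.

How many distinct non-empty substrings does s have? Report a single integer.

89

rank→(start, suffix):
  0 → (7, 'aacbacc')
  1 → (4, 'abbaacbacc')
  2 → (8, 'acbacc')
  3 → (0, 'acbcabbaacbacc')
  4 → (11, 'acc')
  5 → (6, 'baacbacc')
  6 → (10, 'bacc')
  7 → (5, 'bbaacbacc')
  8 → (2, 'bcabbaacbacc')
  9 → (13, 'c')
  10 → (3, 'cabbaacbacc')
  11 → (9, 'cbacc')
  12 → (1, 'cbcabbaacbacc')
  13 → (12, 'cc')

SA = [7, 4, 8, 0, 11, 6, 10, 5, 2, 13, 3, 9, 1, 12]
i: (SA[i-1],SA[i]) lcp shared
  1: (7,4) 1 'a'
  2: (4,8) 1 'a'
  3: (8,0) 3 'acb'
  4: (0,11) 2 'ac'
  5: (11,6) 0 ''
  6: (6,10) 2 'ba'
  7: (10,5) 1 'b'
  8: (5,2) 1 'b'
  9: (2,13) 0 ''
  10: (13,3) 1 'c'
  11: (3,9) 1 'c'
  12: (9,1) 2 'cb'
  13: (1,12) 1 'c'

n(n+1)/2 = 14·15/2 = 105
Σ LCP = 0 + 1 + 1 + 3 + 2 + 0 + 2 + 1 + 1 + 0 + 1 + 1 + 2 + 1 = 16
distinct = 105 − 16 = 89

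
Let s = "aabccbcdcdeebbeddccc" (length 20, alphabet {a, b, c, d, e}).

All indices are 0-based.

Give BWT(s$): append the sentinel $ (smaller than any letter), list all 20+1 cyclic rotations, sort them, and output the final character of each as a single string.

rank  rotation               last
    0  $aabccbcdcdeebbeddccc  c
    1  aabccbcdcdeebbeddccc$  $
    2  abccbcdcdeebbeddccc$a  a
    3  bbeddccc$aabccbcdcdee  e
    4  bccbcdcdeebbeddccc$aa  a
    5  bcdcdeebbeddccc$aabcc  c
    6  beddccc$aabccbcdcdeeb  b
    7  c$aabccbcdcdeebbeddcc  c
    8  cbcdcdeebbeddccc$aabc  c
    9  cc$aabccbcdcdeebbeddc  c
   10  ccbcdcdeebbeddccc$aab  b
   11  ccc$aabccbcdcdeebbedd  d
   12  cdcdeebbeddccc$aabccb  b
   13  cdeebbeddccc$aabccbcd  d
   14  dccc$aabccbcdcdeebbed  d
   15  dcdeebbeddccc$aabccbc  c
   16  ddccc$aabccbcdcdeebbe  e
   17  deebbeddccc$aabccbcdc  c
   18  ebbeddccc$aabccbcdcde  e
   19  eddccc$aabccbcdcdeebb  b
   20  eebbeddccc$aabccbcdcd  d

c$aeacbcccbdbddcecebd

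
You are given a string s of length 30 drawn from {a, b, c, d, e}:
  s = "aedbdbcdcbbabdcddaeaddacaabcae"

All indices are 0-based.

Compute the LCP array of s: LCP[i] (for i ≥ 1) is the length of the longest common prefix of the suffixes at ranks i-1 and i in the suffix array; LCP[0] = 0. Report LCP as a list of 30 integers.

sorted suffixes:
  #0 SA[0]=24  'aabcae'
  #1 SA[1]=25  'abcae'
  #2 SA[2]=11  'abdcddaeaddacaabcae'
  #3 SA[3]=22  'acaabcae'
  #4 SA[4]=19  'addacaabcae'
  #5 SA[5]=28  'ae'
  #6 SA[6]=17  'aeaddacaabcae'
  #7 SA[7]=0  'aedbdbcdcbbabdcddaeaddacaabcae'
  #8 SA[8]=10  'babdcddaeaddacaabcae'
  #9 SA[9]=9  'bbabdcddaeaddacaabcae'
  #10 SA[10]=26  'bcae'
  #11 SA[11]=5  'bcdcbbabdcddaeaddacaabcae'
  #12 SA[12]=3  'bdbcdcbbabdcddaeaddacaabcae'
  #13 SA[13]=12  'bdcddaeaddacaabcae'
  #14 SA[14]=23  'caabcae'
  #15 SA[15]=27  'cae'
  #16 SA[16]=8  'cbbabdcddaeaddacaabcae'
  #17 SA[17]=6  'cdcbbabdcddaeaddacaabcae'
  #18 SA[18]=14  'cddaeaddacaabcae'
  #19 SA[19]=21  'dacaabcae'
  #20 SA[20]=16  'daeaddacaabcae'
  #21 SA[21]=4  'dbcdcbbabdcddaeaddacaabcae'
  #22 SA[22]=2  'dbdbcdcbbabdcddaeaddacaabcae'
  #23 SA[23]=7  'dcbbabdcddaeaddacaabcae'
  #24 SA[24]=13  'dcddaeaddacaabcae'
  #25 SA[25]=20  'ddacaabcae'
  #26 SA[26]=15  'ddaeaddacaabcae'
  #27 SA[27]=29  'e'
  #28 SA[28]=18  'eaddacaabcae'
  #29 SA[29]=1  'edbdbcdcbbabdcddaeaddacaabcae'

SA = [24, 25, 11, 22, 19, 28, 17, 0, 10, 9, 26, 5, 3, 12, 23, 27, 8, 6, 14, 21, 16, 4, 2, 7, 13, 20, 15, 29, 18, 1]
[i] adj suffixes → lcp
  [1] 24/25 → 1 ('a')
  [2] 25/11 → 2 ('ab')
  [3] 11/22 → 1 ('a')
  [4] 22/19 → 1 ('a')
  [5] 19/28 → 1 ('a')
  [6] 28/17 → 2 ('ae')
  [7] 17/0 → 2 ('ae')
  [8] 0/10 → 0 ('')
  [9] 10/9 → 1 ('b')
  [10] 9/26 → 1 ('b')
  [11] 26/5 → 2 ('bc')
  [12] 5/3 → 1 ('b')
  [13] 3/12 → 2 ('bd')
  [14] 12/23 → 0 ('')
  [15] 23/27 → 2 ('ca')
  [16] 27/8 → 1 ('c')
  [17] 8/6 → 1 ('c')
  [18] 6/14 → 2 ('cd')
  [19] 14/21 → 0 ('')
  [20] 21/16 → 2 ('da')
  [21] 16/4 → 1 ('d')
  [22] 4/2 → 2 ('db')
  [23] 2/7 → 1 ('d')
  [24] 7/13 → 2 ('dc')
  [25] 13/20 → 1 ('d')
  [26] 20/15 → 3 ('dda')
  [27] 15/29 → 0 ('')
  [28] 29/18 → 1 ('e')
  [29] 18/1 → 1 ('e')

[0, 1, 2, 1, 1, 1, 2, 2, 0, 1, 1, 2, 1, 2, 0, 2, 1, 1, 2, 0, 2, 1, 2, 1, 2, 1, 3, 0, 1, 1]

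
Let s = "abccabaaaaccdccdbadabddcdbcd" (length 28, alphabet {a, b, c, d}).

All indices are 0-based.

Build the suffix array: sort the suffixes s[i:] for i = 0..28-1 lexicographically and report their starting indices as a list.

rank→(start, suffix):
  0 → (6, 'aaaaccdccdbadabddcdbcd')
  1 → (7, 'aaaccdccdbadabddcdbcd')
  2 → (8, 'aaccdccdbadabddcdbcd')
  3 → (4, 'abaaaaccdccdbadabddcdbcd')
  4 → (0, 'abccabaaaaccdccdbadabddcdbcd')
  5 → (19, 'abddcdbcd')
  6 → (9, 'accdccdbadabddcdbcd')
  7 → (17, 'adabddcdbcd')
  8 → (5, 'baaaaccdccdbadabddcdbcd')
  9 → (16, 'badabddcdbcd')
  10 → (1, 'bccabaaaaccdccdbadabddcdbcd')
  11 → (25, 'bcd')
  12 → (20, 'bddcdbcd')
  13 → (3, 'cabaaaaccdccdbadabddcdbcd')
  14 → (2, 'ccabaaaaccdccdbadabddcdbcd')
  15 → (13, 'ccdbadabddcdbcd')
  16 → (10, 'ccdccdbadabddcdbcd')
  17 → (26, 'cd')
  18 → (14, 'cdbadabddcdbcd')
  19 → (23, 'cdbcd')
  20 → (11, 'cdccdbadabddcdbcd')
  21 → (27, 'd')
  22 → (18, 'dabddcdbcd')
  23 → (15, 'dbadabddcdbcd')
  24 → (24, 'dbcd')
  25 → (12, 'dccdbadabddcdbcd')
  26 → (22, 'dcdbcd')
  27 → (21, 'ddcdbcd')

[6, 7, 8, 4, 0, 19, 9, 17, 5, 16, 1, 25, 20, 3, 2, 13, 10, 26, 14, 23, 11, 27, 18, 15, 24, 12, 22, 21]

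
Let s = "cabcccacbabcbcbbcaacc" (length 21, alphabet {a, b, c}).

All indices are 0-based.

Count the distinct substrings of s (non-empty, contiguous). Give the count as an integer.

rank | idx | suffix
   0 |  17 | aacc
   1 |   9 | abcbcbbcaacc
   2 |   1 | abcccacbabcbcbbcaacc
   3 |   6 | acbabcbcbbcaacc
   4 |  18 | acc
   5 |   8 | babcbcbbcaacc
   6 |  14 | bbcaacc
   7 |  15 | bcaacc
   8 |  12 | bcbbcaacc
   9 |  10 | bcbcbbcaacc
  10 |   2 | bcccacbabcbcbbcaacc
  11 |  20 | c
  12 |  16 | caacc
  13 |   0 | cabcccacbabcbcbbcaacc
  14 |   5 | cacbabcbcbbcaacc
  15 |   7 | cbabcbcbbcaacc
  16 |  13 | cbbcaacc
  17 |  11 | cbcbbcaacc
  18 |  19 | cc
  19 |   4 | ccacbabcbcbbcaacc
  20 |   3 | cccacbabcbcbbcaacc

SA = [17, 9, 1, 6, 18, 8, 14, 15, 12, 10, 2, 20, 16, 0, 5, 7, 13, 11, 19, 4, 3]
i: (SA[i-1],SA[i]) lcp shared
  1: (17,9) 1 'a'
  2: (9,1) 3 'abc'
  3: (1,6) 1 'a'
  4: (6,18) 2 'ac'
  5: (18,8) 0 ''
  6: (8,14) 1 'b'
  7: (14,15) 1 'b'
  8: (15,12) 2 'bc'
  9: (12,10) 3 'bcb'
  10: (10,2) 2 'bc'
  11: (2,20) 0 ''
  12: (20,16) 1 'c'
  13: (16,0) 2 'ca'
  14: (0,5) 2 'ca'
  15: (5,7) 1 'c'
  16: (7,13) 2 'cb'
  17: (13,11) 2 'cb'
  18: (11,19) 1 'c'
  19: (19,4) 2 'cc'
  20: (4,3) 2 'cc'

n(n+1)/2 = 21·22/2 = 231
Σ LCP = 0 + 1 + 3 + 1 + 2 + 0 + 1 + 1 + 2 + 3 + 2 + 0 + 1 + 2 + 2 + 1 + 2 + 2 + 1 + 2 + 2 = 31
distinct = 231 − 31 = 200

200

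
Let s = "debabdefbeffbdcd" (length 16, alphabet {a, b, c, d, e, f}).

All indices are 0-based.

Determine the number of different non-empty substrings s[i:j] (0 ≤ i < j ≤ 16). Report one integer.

rank→(start, suffix):
  0 → (3, 'abdefbeffbdcd')
  1 → (2, 'babdefbeffbdcd')
  2 → (12, 'bdcd')
  3 → (4, 'bdefbeffbdcd')
  4 → (8, 'beffbdcd')
  5 → (14, 'cd')
  6 → (15, 'd')
  7 → (13, 'dcd')
  8 → (0, 'debabdefbeffbdcd')
  9 → (5, 'defbeffbdcd')
  10 → (1, 'ebabdefbeffbdcd')
  11 → (6, 'efbeffbdcd')
  12 → (9, 'effbdcd')
  13 → (11, 'fbdcd')
  14 → (7, 'fbeffbdcd')
  15 → (10, 'ffbdcd')

SA = [3, 2, 12, 4, 8, 14, 15, 13, 0, 5, 1, 6, 9, 11, 7, 10]
[i] adj suffixes → lcp
  [1] 3/2 → 0 ('')
  [2] 2/12 → 1 ('b')
  [3] 12/4 → 2 ('bd')
  [4] 4/8 → 1 ('b')
  [5] 8/14 → 0 ('')
  [6] 14/15 → 0 ('')
  [7] 15/13 → 1 ('d')
  [8] 13/0 → 1 ('d')
  [9] 0/5 → 2 ('de')
  [10] 5/1 → 0 ('')
  [11] 1/6 → 1 ('e')
  [12] 6/9 → 2 ('ef')
  [13] 9/11 → 0 ('')
  [14] 11/7 → 2 ('fb')
  [15] 7/10 → 1 ('f')

n(n+1)/2 = 16·17/2 = 136
Σ LCP = 0 + 0 + 1 + 2 + 1 + 0 + 0 + 1 + 1 + 2 + 0 + 1 + 2 + 0 + 2 + 1 = 14
distinct = 136 − 14 = 122

122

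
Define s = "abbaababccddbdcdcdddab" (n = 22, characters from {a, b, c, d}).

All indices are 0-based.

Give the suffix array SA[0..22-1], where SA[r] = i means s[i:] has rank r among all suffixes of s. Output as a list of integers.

rank | idx | suffix
   0 |   3 | aababccddbdcdcdddab
   1 |  20 | ab
   2 |   4 | ababccddbdcdcdddab
   3 |   0 | abbaababccddbdcdcdddab
   4 |   6 | abccddbdcdcdddab
   5 |  21 | b
   6 |   2 | baababccddbdcdcdddab
   7 |   5 | babccddbdcdcdddab
   8 |   1 | bbaababccddbdcdcdddab
   9 |   7 | bccddbdcdcdddab
  10 |  12 | bdcdcdddab
  11 |   8 | ccddbdcdcdddab
  12 |  14 | cdcdddab
  13 |   9 | cddbdcdcdddab
  14 |  16 | cdddab
  15 |  19 | dab
  16 |  11 | dbdcdcdddab
  17 |  13 | dcdcdddab
  18 |  15 | dcdddab
  19 |  18 | ddab
  20 |  10 | ddbdcdcdddab
  21 |  17 | dddab

[3, 20, 4, 0, 6, 21, 2, 5, 1, 7, 12, 8, 14, 9, 16, 19, 11, 13, 15, 18, 10, 17]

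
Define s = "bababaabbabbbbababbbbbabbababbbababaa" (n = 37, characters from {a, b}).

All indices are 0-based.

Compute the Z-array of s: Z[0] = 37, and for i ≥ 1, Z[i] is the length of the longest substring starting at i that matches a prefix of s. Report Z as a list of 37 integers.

Z[0]=37
i=1: fresh scan; Z[1]=0
i=2: fresh scan; Z[2]=4 grow→box=[2,6)
i=3: min(r-i=3, Z[1]=0)=0; Z[3]=0
i=4: min(r-i=2, Z[2]=4)=2; Z[4]=2
i=5: min(r-i=1, Z[3]=0)=0; Z[5]=0
i=6: fresh scan; Z[6]=0
i=7: fresh scan; Z[7]=1 grow→box=[7,8)
i=8: fresh scan; Z[8]=3 grow→box=[8,11)
i=9: min(r-i=2, Z[1]=0)=0; Z[9]=0
i=10: min(r-i=1, Z[2]=4)=1; Z[10]=1
i=11: fresh scan; Z[11]=1 grow→box=[11,12)
i=12: fresh scan; Z[12]=1 grow→box=[12,13)
i=13: fresh scan; Z[13]=5 grow→box=[13,18)
i=14: min(r-i=4, Z[1]=0)=0; Z[14]=0
i=15: min(r-i=3, Z[2]=4)=3; Z[15]=3
i=16: min(r-i=2, Z[3]=0)=0; Z[16]=0
i=17: min(r-i=1, Z[4]=2)=1; Z[17]=1
i=18: fresh scan; Z[18]=1 grow→box=[18,19)
i=19: fresh scan; Z[19]=1 grow→box=[19,20)
i=20: fresh scan; Z[20]=1 grow→box=[20,21)
i=21: fresh scan; Z[21]=3 grow→box=[21,24)
i=22: min(r-i=2, Z[1]=0)=0; Z[22]=0
i=23: min(r-i=1, Z[2]=4)=1; Z[23]=1
i=24: fresh scan; Z[24]=5 grow→box=[24,29)
i=25: min(r-i=4, Z[1]=0)=0; Z[25]=0
i=26: min(r-i=3, Z[2]=4)=3; Z[26]=3
i=27: min(r-i=2, Z[3]=0)=0; Z[27]=0
i=28: min(r-i=1, Z[4]=2)=1; Z[28]=1
i=29: fresh scan; Z[29]=1 grow→box=[29,30)
i=30: fresh scan; Z[30]=7 grow→box=[30,37)
i=31: min(r-i=6, Z[1]=0)=0; Z[31]=0
i=32: min(r-i=5, Z[2]=4)=4; Z[32]=4
i=33: min(r-i=4, Z[3]=0)=0; Z[33]=0
i=34: min(r-i=3, Z[4]=2)=2; Z[34]=2
i=35: min(r-i=2, Z[5]=0)=0; Z[35]=0
i=36: min(r-i=1, Z[6]=0)=0; Z[36]=0

[37, 0, 4, 0, 2, 0, 0, 1, 3, 0, 1, 1, 1, 5, 0, 3, 0, 1, 1, 1, 1, 3, 0, 1, 5, 0, 3, 0, 1, 1, 7, 0, 4, 0, 2, 0, 0]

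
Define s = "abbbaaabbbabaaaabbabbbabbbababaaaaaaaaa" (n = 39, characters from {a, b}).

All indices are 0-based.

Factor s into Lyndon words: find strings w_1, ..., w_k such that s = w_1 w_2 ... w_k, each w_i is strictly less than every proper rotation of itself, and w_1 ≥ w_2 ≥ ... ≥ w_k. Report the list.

["abbb", "aaabbbab", "aaaabbabbbabbbabab", "a", "a", "a", "a", "a", "a", "a", "a", "a"]

emit factor 1: 'abbb' (i=0, period=4)
emit factor 2: 'aaabbbab' (i=4, period=8)
emit factor 3: 'aaaabbabbbabbbabab' (i=12, period=18)
emit factor 4: 'a' (i=30, period=1)
emit factor 5: 'a' (i=31, period=1)
emit factor 6: 'a' (i=32, period=1)
emit factor 7: 'a' (i=33, period=1)
emit factor 8: 'a' (i=34, period=1)
emit factor 9: 'a' (i=35, period=1)
emit factor 10: 'a' (i=36, period=1)
emit factor 11: 'a' (i=37, period=1)
emit factor 12: 'a' (i=38, period=1)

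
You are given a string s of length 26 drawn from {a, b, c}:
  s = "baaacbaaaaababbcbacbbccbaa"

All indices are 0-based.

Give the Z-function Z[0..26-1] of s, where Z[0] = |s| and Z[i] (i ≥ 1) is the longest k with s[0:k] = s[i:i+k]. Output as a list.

Z[0]=26
i=1: outside box; Z[1]=0
i=2: outside box; Z[2]=0
i=3: outside box; Z[3]=0
i=4: outside box; Z[4]=0
i=5: outside box; Z[5]=4 scan→box=[5,9)
i=6: min(r-i=3, Z[1]=0)=0; Z[6]=0
i=7: min(r-i=2, Z[2]=0)=0; Z[7]=0
i=8: min(r-i=1, Z[3]=0)=0; Z[8]=0
i=9: outside box; Z[9]=0
i=10: outside box; Z[10]=0
i=11: outside box; Z[11]=2 scan→box=[11,13)
i=12: min(r-i=1, Z[1]=0)=0; Z[12]=0
i=13: outside box; Z[13]=1 scan→box=[13,14)
i=14: outside box; Z[14]=1 scan→box=[14,15)
i=15: outside box; Z[15]=0
i=16: outside box; Z[16]=2 scan→box=[16,18)
i=17: min(r-i=1, Z[1]=0)=0; Z[17]=0
i=18: outside box; Z[18]=0
i=19: outside box; Z[19]=1 scan→box=[19,20)
i=20: outside box; Z[20]=1 scan→box=[20,21)
i=21: outside box; Z[21]=0
i=22: outside box; Z[22]=0
i=23: outside box; Z[23]=3 scan→box=[23,26)
i=24: min(r-i=2, Z[1]=0)=0; Z[24]=0
i=25: min(r-i=1, Z[2]=0)=0; Z[25]=0

[26, 0, 0, 0, 0, 4, 0, 0, 0, 0, 0, 2, 0, 1, 1, 0, 2, 0, 0, 1, 1, 0, 0, 3, 0, 0]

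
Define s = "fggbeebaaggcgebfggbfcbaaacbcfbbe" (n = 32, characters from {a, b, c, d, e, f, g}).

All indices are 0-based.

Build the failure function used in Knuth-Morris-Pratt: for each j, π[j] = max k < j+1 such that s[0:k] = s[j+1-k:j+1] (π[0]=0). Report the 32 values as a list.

[0, 0, 0, 0, 0, 0, 0, 0, 0, 0, 0, 0, 0, 0, 0, 1, 2, 3, 4, 1, 0, 0, 0, 0, 0, 0, 0, 0, 1, 0, 0, 0]

π[0] = 0
j=1 s[j]='g': π[1]=0 (border '')
j=2 s[j]='g': π[2]=0 (border '')
j=3 s[j]='b': π[3]=0 (border '')
j=4 s[j]='e': π[4]=0 (border '')
j=5 s[j]='e': π[5]=0 (border '')
j=6 s[j]='b': π[6]=0 (border '')
j=7 s[j]='a': π[7]=0 (border '')
j=8 s[j]='a': π[8]=0 (border '')
j=9 s[j]='g': π[9]=0 (border '')
j=10 s[j]='g': π[10]=0 (border '')
j=11 s[j]='c': π[11]=0 (border '')
j=12 s[j]='g': π[12]=0 (border '')
j=13 s[j]='e': π[13]=0 (border '')
j=14 s[j]='b': π[14]=0 (border '')
j=15 s[j]='f': π[15]=1 (border 'f')
j=16 s[j]='g': π[16]=2 (border 'fg')
j=17 s[j]='g': π[17]=3 (border 'fgg')
j=18 s[j]='b': π[18]=4 (border 'fggb')
j=19 s[j]='f': k: 4→0; π[19]=1 (border 'f')
j=20 s[j]='c': k: 1→0; π[20]=0 (border '')
j=21 s[j]='b': π[21]=0 (border '')
j=22 s[j]='a': π[22]=0 (border '')
j=23 s[j]='a': π[23]=0 (border '')
j=24 s[j]='a': π[24]=0 (border '')
j=25 s[j]='c': π[25]=0 (border '')
j=26 s[j]='b': π[26]=0 (border '')
j=27 s[j]='c': π[27]=0 (border '')
j=28 s[j]='f': π[28]=1 (border 'f')
j=29 s[j]='b': k: 1→0; π[29]=0 (border '')
j=30 s[j]='b': π[30]=0 (border '')
j=31 s[j]='e': π[31]=0 (border '')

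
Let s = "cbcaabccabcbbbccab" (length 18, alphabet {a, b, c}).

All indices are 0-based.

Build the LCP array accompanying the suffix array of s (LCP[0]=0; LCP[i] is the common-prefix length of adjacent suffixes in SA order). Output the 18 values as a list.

[0, 1, 2, 3, 0, 1, 2, 1, 2, 2, 5, 0, 2, 3, 1, 2, 1, 4]

rank→(start, suffix):
  0 → (3, 'aabccabcbbbccab')
  1 → (16, 'ab')
  2 → (8, 'abcbbbccab')
  3 → (4, 'abccabcbbbccab')
  4 → (17, 'b')
  5 → (11, 'bbbccab')
  6 → (12, 'bbccab')
  7 → (1, 'bcaabccabcbbbccab')
  8 → (9, 'bcbbbccab')
  9 → (13, 'bccab')
  10 → (5, 'bccabcbbbccab')
  11 → (2, 'caabccabcbbbccab')
  12 → (15, 'cab')
  13 → (7, 'cabcbbbccab')
  14 → (10, 'cbbbccab')
  15 → (0, 'cbcaabccabcbbbccab')
  16 → (14, 'ccab')
  17 → (6, 'ccabcbbbccab')

SA = [3, 16, 8, 4, 17, 11, 12, 1, 9, 13, 5, 2, 15, 7, 10, 0, 14, 6]
i: (SA[i-1],SA[i]) lcp shared
  1: (3,16) 1 'a'
  2: (16,8) 2 'ab'
  3: (8,4) 3 'abc'
  4: (4,17) 0 ''
  5: (17,11) 1 'b'
  6: (11,12) 2 'bb'
  7: (12,1) 1 'b'
  8: (1,9) 2 'bc'
  9: (9,13) 2 'bc'
  10: (13,5) 5 'bccab'
  11: (5,2) 0 ''
  12: (2,15) 2 'ca'
  13: (15,7) 3 'cab'
  14: (7,10) 1 'c'
  15: (10,0) 2 'cb'
  16: (0,14) 1 'c'
  17: (14,6) 4 'ccab'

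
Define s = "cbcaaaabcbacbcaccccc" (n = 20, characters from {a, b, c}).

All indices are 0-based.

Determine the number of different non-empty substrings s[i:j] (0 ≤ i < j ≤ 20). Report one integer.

175

rank | idx | suffix
   0 |   3 | aaaabcbacbcaccccc
   1 |   4 | aaabcbacbcaccccc
   2 |   5 | aabcbacbcaccccc
   3 |   6 | abcbacbcaccccc
   4 |  10 | acbcaccccc
   5 |  14 | accccc
   6 |   9 | bacbcaccccc
   7 |   1 | bcaaaabcbacbcaccccc
   8 |  12 | bcaccccc
   9 |   7 | bcbacbcaccccc
  10 |  19 | c
  11 |   2 | caaaabcbacbcaccccc
  12 |  13 | caccccc
  13 |   8 | cbacbcaccccc
  14 |   0 | cbcaaaabcbacbcaccccc
  15 |  11 | cbcaccccc
  16 |  18 | cc
  17 |  17 | ccc
  18 |  16 | cccc
  19 |  15 | ccccc

SA = [3, 4, 5, 6, 10, 14, 9, 1, 12, 7, 19, 2, 13, 8, 0, 11, 18, 17, 16, 15]
i: (SA[i-1],SA[i]) lcp shared
  1: (3,4) 3 'aaa'
  2: (4,5) 2 'aa'
  3: (5,6) 1 'a'
  4: (6,10) 1 'a'
  5: (10,14) 2 'ac'
  6: (14,9) 0 ''
  7: (9,1) 1 'b'
  8: (1,12) 3 'bca'
  9: (12,7) 2 'bc'
  10: (7,19) 0 ''
  11: (19,2) 1 'c'
  12: (2,13) 2 'ca'
  13: (13,8) 1 'c'
  14: (8,0) 2 'cb'
  15: (0,11) 4 'cbca'
  16: (11,18) 1 'c'
  17: (18,17) 2 'cc'
  18: (17,16) 3 'ccc'
  19: (16,15) 4 'cccc'

n(n+1)/2 = 20·21/2 = 210
Σ LCP = 0 + 3 + 2 + 1 + 1 + 2 + 0 + 1 + 3 + 2 + 0 + 1 + 2 + 1 + 2 + 4 + 1 + 2 + 3 + 4 = 35
distinct = 210 − 35 = 175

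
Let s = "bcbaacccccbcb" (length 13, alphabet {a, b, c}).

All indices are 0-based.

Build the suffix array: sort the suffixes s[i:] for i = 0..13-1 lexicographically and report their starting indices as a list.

rank | idx | suffix
   0 |   3 | aacccccbcb
   1 |   4 | acccccbcb
   2 |  12 | b
   3 |   2 | baacccccbcb
   4 |  10 | bcb
   5 |   0 | bcbaacccccbcb
   6 |  11 | cb
   7 |   1 | cbaacccccbcb
   8 |   9 | cbcb
   9 |   8 | ccbcb
  10 |   7 | cccbcb
  11 |   6 | ccccbcb
  12 |   5 | cccccbcb

[3, 4, 12, 2, 10, 0, 11, 1, 9, 8, 7, 6, 5]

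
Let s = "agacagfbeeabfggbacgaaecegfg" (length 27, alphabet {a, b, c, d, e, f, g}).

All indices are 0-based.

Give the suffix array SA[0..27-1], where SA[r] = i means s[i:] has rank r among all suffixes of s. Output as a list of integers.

rank | idx | suffix
   0 |  19 | aaecegfg
   1 |  10 | abfggbacgaaecegfg
   2 |   2 | acagfbeeabfggbacgaaecegfg
   3 |  16 | acgaaecegfg
   4 |  20 | aecegfg
   5 |   0 | agacagfbeeabfggbacgaaecegfg
   6 |   4 | agfbeeabfggbacgaaecegfg
   7 |  15 | bacgaaecegfg
   8 |   7 | beeabfggbacgaaecegfg
   9 |  11 | bfggbacgaaecegfg
  10 |   3 | cagfbeeabfggbacgaaecegfg
  11 |  22 | cegfg
  12 |  17 | cgaaecegfg
  13 |   9 | eabfggbacgaaecegfg
  14 |  21 | ecegfg
  15 |   8 | eeabfggbacgaaecegfg
  16 |  23 | egfg
  17 |   6 | fbeeabfggbacgaaecegfg
  18 |  25 | fg
  19 |  12 | fggbacgaaecegfg
  20 |  26 | g
  21 |  18 | gaaecegfg
  22 |   1 | gacagfbeeabfggbacgaaecegfg
  23 |  14 | gbacgaaecegfg
  24 |   5 | gfbeeabfggbacgaaecegfg
  25 |  24 | gfg
  26 |  13 | ggbacgaaecegfg

[19, 10, 2, 16, 20, 0, 4, 15, 7, 11, 3, 22, 17, 9, 21, 8, 23, 6, 25, 12, 26, 18, 1, 14, 5, 24, 13]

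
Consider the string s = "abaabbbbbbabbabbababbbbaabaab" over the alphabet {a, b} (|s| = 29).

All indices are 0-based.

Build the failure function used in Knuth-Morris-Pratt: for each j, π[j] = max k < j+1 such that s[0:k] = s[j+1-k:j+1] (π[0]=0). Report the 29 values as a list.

π[0] = 0
j=1 s[j]='b': π[1]=0 (border '')
j=2 s[j]='a': π[2]=1 (border 'a')
j=3 s[j]='a': k: 1→0; π[3]=1 (border 'a')
j=4 s[j]='b': π[4]=2 (border 'ab')
j=5 s[j]='b': k: 2→0; π[5]=0 (border '')
j=6 s[j]='b': π[6]=0 (border '')
j=7 s[j]='b': π[7]=0 (border '')
j=8 s[j]='b': π[8]=0 (border '')
j=9 s[j]='b': π[9]=0 (border '')
j=10 s[j]='a': π[10]=1 (border 'a')
j=11 s[j]='b': π[11]=2 (border 'ab')
j=12 s[j]='b': k: 2→0; π[12]=0 (border '')
j=13 s[j]='a': π[13]=1 (border 'a')
j=14 s[j]='b': π[14]=2 (border 'ab')
j=15 s[j]='b': k: 2→0; π[15]=0 (border '')
j=16 s[j]='a': π[16]=1 (border 'a')
j=17 s[j]='b': π[17]=2 (border 'ab')
j=18 s[j]='a': π[18]=3 (border 'aba')
j=19 s[j]='b': k: 3→1; π[19]=2 (border 'ab')
j=20 s[j]='b': k: 2→0; π[20]=0 (border '')
j=21 s[j]='b': π[21]=0 (border '')
j=22 s[j]='b': π[22]=0 (border '')
j=23 s[j]='a': π[23]=1 (border 'a')
j=24 s[j]='a': k: 1→0; π[24]=1 (border 'a')
j=25 s[j]='b': π[25]=2 (border 'ab')
j=26 s[j]='a': π[26]=3 (border 'aba')
j=27 s[j]='a': π[27]=4 (border 'abaa')
j=28 s[j]='b': π[28]=5 (border 'abaab')

[0, 0, 1, 1, 2, 0, 0, 0, 0, 0, 1, 2, 0, 1, 2, 0, 1, 2, 3, 2, 0, 0, 0, 1, 1, 2, 3, 4, 5]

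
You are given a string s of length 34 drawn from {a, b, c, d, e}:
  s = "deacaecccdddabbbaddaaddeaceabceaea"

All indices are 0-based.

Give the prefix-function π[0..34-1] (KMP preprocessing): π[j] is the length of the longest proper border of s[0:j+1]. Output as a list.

π[0] = 0
j=1 s[j]='e': π[1]=0 (border '')
j=2 s[j]='a': π[2]=0 (border '')
j=3 s[j]='c': π[3]=0 (border '')
j=4 s[j]='a': π[4]=0 (border '')
j=5 s[j]='e': π[5]=0 (border '')
j=6 s[j]='c': π[6]=0 (border '')
j=7 s[j]='c': π[7]=0 (border '')
j=8 s[j]='c': π[8]=0 (border '')
j=9 s[j]='d': π[9]=1 (border 'd')
j=10 s[j]='d': k: 1→0; π[10]=1 (border 'd')
j=11 s[j]='d': k: 1→0; π[11]=1 (border 'd')
j=12 s[j]='a': k: 1→0; π[12]=0 (border '')
j=13 s[j]='b': π[13]=0 (border '')
j=14 s[j]='b': π[14]=0 (border '')
j=15 s[j]='b': π[15]=0 (border '')
j=16 s[j]='a': π[16]=0 (border '')
j=17 s[j]='d': π[17]=1 (border 'd')
j=18 s[j]='d': k: 1→0; π[18]=1 (border 'd')
j=19 s[j]='a': k: 1→0; π[19]=0 (border '')
j=20 s[j]='a': π[20]=0 (border '')
j=21 s[j]='d': π[21]=1 (border 'd')
j=22 s[j]='d': k: 1→0; π[22]=1 (border 'd')
j=23 s[j]='e': π[23]=2 (border 'de')
j=24 s[j]='a': π[24]=3 (border 'dea')
j=25 s[j]='c': π[25]=4 (border 'deac')
j=26 s[j]='e': k: 4→0; π[26]=0 (border '')
j=27 s[j]='a': π[27]=0 (border '')
j=28 s[j]='b': π[28]=0 (border '')
j=29 s[j]='c': π[29]=0 (border '')
j=30 s[j]='e': π[30]=0 (border '')
j=31 s[j]='a': π[31]=0 (border '')
j=32 s[j]='e': π[32]=0 (border '')
j=33 s[j]='a': π[33]=0 (border '')

[0, 0, 0, 0, 0, 0, 0, 0, 0, 1, 1, 1, 0, 0, 0, 0, 0, 1, 1, 0, 0, 1, 1, 2, 3, 4, 0, 0, 0, 0, 0, 0, 0, 0]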